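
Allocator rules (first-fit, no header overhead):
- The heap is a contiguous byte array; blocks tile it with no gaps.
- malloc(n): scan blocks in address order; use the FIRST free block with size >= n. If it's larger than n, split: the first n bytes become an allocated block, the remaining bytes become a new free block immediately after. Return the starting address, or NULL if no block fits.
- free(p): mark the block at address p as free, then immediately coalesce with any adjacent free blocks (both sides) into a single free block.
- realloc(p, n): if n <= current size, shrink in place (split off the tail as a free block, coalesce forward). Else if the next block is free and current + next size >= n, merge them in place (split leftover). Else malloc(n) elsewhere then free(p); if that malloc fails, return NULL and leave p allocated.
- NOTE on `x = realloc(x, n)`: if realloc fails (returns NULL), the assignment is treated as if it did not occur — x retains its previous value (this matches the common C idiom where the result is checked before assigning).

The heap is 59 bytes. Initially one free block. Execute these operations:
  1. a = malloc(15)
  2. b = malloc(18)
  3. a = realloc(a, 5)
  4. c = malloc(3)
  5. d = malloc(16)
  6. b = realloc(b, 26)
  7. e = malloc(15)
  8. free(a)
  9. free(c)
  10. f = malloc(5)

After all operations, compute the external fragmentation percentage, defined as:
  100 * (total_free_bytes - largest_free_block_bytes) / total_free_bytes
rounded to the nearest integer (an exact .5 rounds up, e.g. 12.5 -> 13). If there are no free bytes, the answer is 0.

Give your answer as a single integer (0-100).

Op 1: a = malloc(15) -> a = 0; heap: [0-14 ALLOC][15-58 FREE]
Op 2: b = malloc(18) -> b = 15; heap: [0-14 ALLOC][15-32 ALLOC][33-58 FREE]
Op 3: a = realloc(a, 5) -> a = 0; heap: [0-4 ALLOC][5-14 FREE][15-32 ALLOC][33-58 FREE]
Op 4: c = malloc(3) -> c = 5; heap: [0-4 ALLOC][5-7 ALLOC][8-14 FREE][15-32 ALLOC][33-58 FREE]
Op 5: d = malloc(16) -> d = 33; heap: [0-4 ALLOC][5-7 ALLOC][8-14 FREE][15-32 ALLOC][33-48 ALLOC][49-58 FREE]
Op 6: b = realloc(b, 26) -> NULL (b unchanged); heap: [0-4 ALLOC][5-7 ALLOC][8-14 FREE][15-32 ALLOC][33-48 ALLOC][49-58 FREE]
Op 7: e = malloc(15) -> e = NULL; heap: [0-4 ALLOC][5-7 ALLOC][8-14 FREE][15-32 ALLOC][33-48 ALLOC][49-58 FREE]
Op 8: free(a) -> (freed a); heap: [0-4 FREE][5-7 ALLOC][8-14 FREE][15-32 ALLOC][33-48 ALLOC][49-58 FREE]
Op 9: free(c) -> (freed c); heap: [0-14 FREE][15-32 ALLOC][33-48 ALLOC][49-58 FREE]
Op 10: f = malloc(5) -> f = 0; heap: [0-4 ALLOC][5-14 FREE][15-32 ALLOC][33-48 ALLOC][49-58 FREE]
Free blocks: [10 10] total_free=20 largest=10 -> 100*(20-10)/20 = 1000/20 = 50

Answer: 50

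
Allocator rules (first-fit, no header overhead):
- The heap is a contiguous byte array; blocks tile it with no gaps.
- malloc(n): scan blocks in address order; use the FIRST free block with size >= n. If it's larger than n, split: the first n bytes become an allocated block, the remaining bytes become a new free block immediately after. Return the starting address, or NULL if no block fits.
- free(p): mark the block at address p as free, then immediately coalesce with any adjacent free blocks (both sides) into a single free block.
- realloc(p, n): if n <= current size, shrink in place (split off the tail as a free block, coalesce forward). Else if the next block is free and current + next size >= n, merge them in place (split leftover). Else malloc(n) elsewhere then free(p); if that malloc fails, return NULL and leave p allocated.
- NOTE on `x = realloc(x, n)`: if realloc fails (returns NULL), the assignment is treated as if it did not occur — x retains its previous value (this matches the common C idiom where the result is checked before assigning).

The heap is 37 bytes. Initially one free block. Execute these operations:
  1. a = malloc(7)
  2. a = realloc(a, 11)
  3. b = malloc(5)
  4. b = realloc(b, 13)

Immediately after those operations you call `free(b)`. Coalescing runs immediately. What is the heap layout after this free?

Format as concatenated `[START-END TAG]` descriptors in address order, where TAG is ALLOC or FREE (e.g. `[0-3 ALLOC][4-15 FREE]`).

Answer: [0-10 ALLOC][11-36 FREE]

Derivation:
Op 1: a = malloc(7) -> a = 0; heap: [0-6 ALLOC][7-36 FREE]
Op 2: a = realloc(a, 11) -> a = 0; heap: [0-10 ALLOC][11-36 FREE]
Op 3: b = malloc(5) -> b = 11; heap: [0-10 ALLOC][11-15 ALLOC][16-36 FREE]
Op 4: b = realloc(b, 13) -> b = 11; heap: [0-10 ALLOC][11-23 ALLOC][24-36 FREE]
free(b): b = 11 -> block [11-23 ALLOC]; mark free, coalesce with adjacent free neighbors -> [0-10 ALLOC][11-36 FREE]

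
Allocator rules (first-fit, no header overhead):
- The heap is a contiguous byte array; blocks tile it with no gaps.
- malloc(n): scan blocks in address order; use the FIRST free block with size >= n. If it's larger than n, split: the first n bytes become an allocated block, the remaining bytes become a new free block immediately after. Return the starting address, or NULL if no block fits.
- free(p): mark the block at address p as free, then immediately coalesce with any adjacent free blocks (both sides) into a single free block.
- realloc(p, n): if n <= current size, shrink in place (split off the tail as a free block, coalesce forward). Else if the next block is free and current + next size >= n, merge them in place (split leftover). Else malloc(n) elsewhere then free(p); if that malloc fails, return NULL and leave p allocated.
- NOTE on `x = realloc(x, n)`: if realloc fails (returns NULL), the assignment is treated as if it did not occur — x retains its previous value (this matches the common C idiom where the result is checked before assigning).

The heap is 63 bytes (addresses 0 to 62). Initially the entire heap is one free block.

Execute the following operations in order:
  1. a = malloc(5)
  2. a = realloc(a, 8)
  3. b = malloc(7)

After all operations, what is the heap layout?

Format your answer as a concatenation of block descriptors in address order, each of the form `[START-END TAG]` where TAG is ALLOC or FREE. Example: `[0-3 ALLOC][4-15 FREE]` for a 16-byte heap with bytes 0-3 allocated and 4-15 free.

Op 1: a = malloc(5) -> a = 0; heap: [0-4 ALLOC][5-62 FREE]
Op 2: a = realloc(a, 8) -> a = 0; heap: [0-7 ALLOC][8-62 FREE]
Op 3: b = malloc(7) -> b = 8; heap: [0-7 ALLOC][8-14 ALLOC][15-62 FREE]

Answer: [0-7 ALLOC][8-14 ALLOC][15-62 FREE]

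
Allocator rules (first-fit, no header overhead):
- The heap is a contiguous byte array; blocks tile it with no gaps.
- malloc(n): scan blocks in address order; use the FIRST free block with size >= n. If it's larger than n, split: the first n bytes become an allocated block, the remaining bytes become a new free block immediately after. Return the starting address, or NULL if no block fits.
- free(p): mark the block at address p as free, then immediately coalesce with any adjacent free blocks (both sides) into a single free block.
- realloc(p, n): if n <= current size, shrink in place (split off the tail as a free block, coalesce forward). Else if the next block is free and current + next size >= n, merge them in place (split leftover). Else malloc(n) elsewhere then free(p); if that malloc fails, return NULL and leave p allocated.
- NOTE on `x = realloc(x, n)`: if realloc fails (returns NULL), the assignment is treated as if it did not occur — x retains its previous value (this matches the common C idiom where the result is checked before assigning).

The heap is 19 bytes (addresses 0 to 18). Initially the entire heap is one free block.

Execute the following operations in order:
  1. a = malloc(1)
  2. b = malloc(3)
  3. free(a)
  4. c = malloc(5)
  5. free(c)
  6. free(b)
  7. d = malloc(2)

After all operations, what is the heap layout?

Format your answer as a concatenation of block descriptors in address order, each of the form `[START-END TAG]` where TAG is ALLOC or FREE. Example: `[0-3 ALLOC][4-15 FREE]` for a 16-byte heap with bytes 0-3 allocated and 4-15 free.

Answer: [0-1 ALLOC][2-18 FREE]

Derivation:
Op 1: a = malloc(1) -> a = 0; heap: [0-0 ALLOC][1-18 FREE]
Op 2: b = malloc(3) -> b = 1; heap: [0-0 ALLOC][1-3 ALLOC][4-18 FREE]
Op 3: free(a) -> (freed a); heap: [0-0 FREE][1-3 ALLOC][4-18 FREE]
Op 4: c = malloc(5) -> c = 4; heap: [0-0 FREE][1-3 ALLOC][4-8 ALLOC][9-18 FREE]
Op 5: free(c) -> (freed c); heap: [0-0 FREE][1-3 ALLOC][4-18 FREE]
Op 6: free(b) -> (freed b); heap: [0-18 FREE]
Op 7: d = malloc(2) -> d = 0; heap: [0-1 ALLOC][2-18 FREE]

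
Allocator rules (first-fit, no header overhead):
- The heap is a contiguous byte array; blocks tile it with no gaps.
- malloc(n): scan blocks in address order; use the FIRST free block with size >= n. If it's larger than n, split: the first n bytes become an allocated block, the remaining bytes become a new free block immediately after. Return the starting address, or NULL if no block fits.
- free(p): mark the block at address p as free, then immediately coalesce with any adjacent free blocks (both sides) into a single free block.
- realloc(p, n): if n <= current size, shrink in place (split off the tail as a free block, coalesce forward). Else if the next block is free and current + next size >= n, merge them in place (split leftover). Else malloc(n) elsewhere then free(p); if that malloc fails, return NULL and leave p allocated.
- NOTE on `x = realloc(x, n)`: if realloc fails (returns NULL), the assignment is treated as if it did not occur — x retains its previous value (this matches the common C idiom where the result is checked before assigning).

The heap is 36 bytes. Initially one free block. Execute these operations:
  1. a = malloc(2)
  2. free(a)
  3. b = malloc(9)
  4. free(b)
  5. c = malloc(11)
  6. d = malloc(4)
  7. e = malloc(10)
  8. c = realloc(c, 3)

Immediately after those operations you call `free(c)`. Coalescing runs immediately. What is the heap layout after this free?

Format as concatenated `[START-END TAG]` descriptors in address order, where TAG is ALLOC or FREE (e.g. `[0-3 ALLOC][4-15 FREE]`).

Answer: [0-10 FREE][11-14 ALLOC][15-24 ALLOC][25-35 FREE]

Derivation:
Op 1: a = malloc(2) -> a = 0; heap: [0-1 ALLOC][2-35 FREE]
Op 2: free(a) -> (freed a); heap: [0-35 FREE]
Op 3: b = malloc(9) -> b = 0; heap: [0-8 ALLOC][9-35 FREE]
Op 4: free(b) -> (freed b); heap: [0-35 FREE]
Op 5: c = malloc(11) -> c = 0; heap: [0-10 ALLOC][11-35 FREE]
Op 6: d = malloc(4) -> d = 11; heap: [0-10 ALLOC][11-14 ALLOC][15-35 FREE]
Op 7: e = malloc(10) -> e = 15; heap: [0-10 ALLOC][11-14 ALLOC][15-24 ALLOC][25-35 FREE]
Op 8: c = realloc(c, 3) -> c = 0; heap: [0-2 ALLOC][3-10 FREE][11-14 ALLOC][15-24 ALLOC][25-35 FREE]
free(c): c = 0 -> block [0-2 ALLOC]; mark free, coalesce with adjacent free neighbors -> [0-10 FREE][11-14 ALLOC][15-24 ALLOC][25-35 FREE]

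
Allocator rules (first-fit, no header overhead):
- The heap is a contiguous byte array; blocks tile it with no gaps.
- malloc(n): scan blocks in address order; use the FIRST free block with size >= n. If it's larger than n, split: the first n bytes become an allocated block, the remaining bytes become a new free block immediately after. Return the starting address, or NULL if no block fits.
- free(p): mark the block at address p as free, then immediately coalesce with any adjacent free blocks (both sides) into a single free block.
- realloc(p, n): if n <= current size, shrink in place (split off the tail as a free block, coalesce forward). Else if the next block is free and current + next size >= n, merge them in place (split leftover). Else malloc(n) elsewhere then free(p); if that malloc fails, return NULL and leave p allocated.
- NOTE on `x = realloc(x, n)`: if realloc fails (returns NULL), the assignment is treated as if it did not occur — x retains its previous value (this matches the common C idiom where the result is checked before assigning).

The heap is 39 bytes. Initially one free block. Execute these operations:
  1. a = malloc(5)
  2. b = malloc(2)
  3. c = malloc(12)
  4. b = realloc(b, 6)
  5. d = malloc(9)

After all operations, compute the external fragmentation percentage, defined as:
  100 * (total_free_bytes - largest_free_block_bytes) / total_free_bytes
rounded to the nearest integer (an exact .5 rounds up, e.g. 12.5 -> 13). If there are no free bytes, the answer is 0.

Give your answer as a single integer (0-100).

Answer: 29

Derivation:
Op 1: a = malloc(5) -> a = 0; heap: [0-4 ALLOC][5-38 FREE]
Op 2: b = malloc(2) -> b = 5; heap: [0-4 ALLOC][5-6 ALLOC][7-38 FREE]
Op 3: c = malloc(12) -> c = 7; heap: [0-4 ALLOC][5-6 ALLOC][7-18 ALLOC][19-38 FREE]
Op 4: b = realloc(b, 6) -> b = 19; heap: [0-4 ALLOC][5-6 FREE][7-18 ALLOC][19-24 ALLOC][25-38 FREE]
Op 5: d = malloc(9) -> d = 25; heap: [0-4 ALLOC][5-6 FREE][7-18 ALLOC][19-24 ALLOC][25-33 ALLOC][34-38 FREE]
Free blocks: [2 5] total_free=7 largest=5 -> 100*(7-5)/7 = 200/7 ≈ 28.571 -> rounds to 29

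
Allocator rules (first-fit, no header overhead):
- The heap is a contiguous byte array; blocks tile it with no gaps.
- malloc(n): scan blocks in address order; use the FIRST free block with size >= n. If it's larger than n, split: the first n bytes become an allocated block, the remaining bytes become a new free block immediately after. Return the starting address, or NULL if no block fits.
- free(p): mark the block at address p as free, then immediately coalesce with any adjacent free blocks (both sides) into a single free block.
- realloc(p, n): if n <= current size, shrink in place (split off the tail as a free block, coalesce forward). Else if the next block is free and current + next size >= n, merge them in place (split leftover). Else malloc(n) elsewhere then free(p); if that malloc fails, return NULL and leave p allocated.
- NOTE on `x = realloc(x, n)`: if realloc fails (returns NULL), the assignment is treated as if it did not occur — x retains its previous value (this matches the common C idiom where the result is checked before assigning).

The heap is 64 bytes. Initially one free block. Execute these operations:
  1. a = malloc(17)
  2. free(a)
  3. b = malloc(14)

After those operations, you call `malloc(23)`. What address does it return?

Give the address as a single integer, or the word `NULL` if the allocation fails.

Answer: 14

Derivation:
Op 1: a = malloc(17) -> a = 0; heap: [0-16 ALLOC][17-63 FREE]
Op 2: free(a) -> (freed a); heap: [0-63 FREE]
Op 3: b = malloc(14) -> b = 0; heap: [0-13 ALLOC][14-63 FREE]
malloc(23): first-fit scan over [0-13 ALLOC][14-63 FREE] -> 14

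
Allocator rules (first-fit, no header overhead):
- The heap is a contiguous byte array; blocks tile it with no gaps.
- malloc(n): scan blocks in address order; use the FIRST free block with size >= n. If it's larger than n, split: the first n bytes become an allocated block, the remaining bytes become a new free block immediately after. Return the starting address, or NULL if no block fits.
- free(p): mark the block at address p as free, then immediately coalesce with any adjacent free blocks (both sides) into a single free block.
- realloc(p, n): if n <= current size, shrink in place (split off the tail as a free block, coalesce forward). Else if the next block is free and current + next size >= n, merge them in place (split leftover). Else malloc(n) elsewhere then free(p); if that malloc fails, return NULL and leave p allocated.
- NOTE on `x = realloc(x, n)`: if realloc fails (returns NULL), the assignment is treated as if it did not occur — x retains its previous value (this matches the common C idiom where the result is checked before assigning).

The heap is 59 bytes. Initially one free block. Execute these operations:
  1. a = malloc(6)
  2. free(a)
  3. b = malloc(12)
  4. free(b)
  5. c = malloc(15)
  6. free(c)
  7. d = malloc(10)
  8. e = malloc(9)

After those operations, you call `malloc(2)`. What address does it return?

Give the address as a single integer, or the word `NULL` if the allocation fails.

Answer: 19

Derivation:
Op 1: a = malloc(6) -> a = 0; heap: [0-5 ALLOC][6-58 FREE]
Op 2: free(a) -> (freed a); heap: [0-58 FREE]
Op 3: b = malloc(12) -> b = 0; heap: [0-11 ALLOC][12-58 FREE]
Op 4: free(b) -> (freed b); heap: [0-58 FREE]
Op 5: c = malloc(15) -> c = 0; heap: [0-14 ALLOC][15-58 FREE]
Op 6: free(c) -> (freed c); heap: [0-58 FREE]
Op 7: d = malloc(10) -> d = 0; heap: [0-9 ALLOC][10-58 FREE]
Op 8: e = malloc(9) -> e = 10; heap: [0-9 ALLOC][10-18 ALLOC][19-58 FREE]
malloc(2): first-fit scan over [0-9 ALLOC][10-18 ALLOC][19-58 FREE] -> 19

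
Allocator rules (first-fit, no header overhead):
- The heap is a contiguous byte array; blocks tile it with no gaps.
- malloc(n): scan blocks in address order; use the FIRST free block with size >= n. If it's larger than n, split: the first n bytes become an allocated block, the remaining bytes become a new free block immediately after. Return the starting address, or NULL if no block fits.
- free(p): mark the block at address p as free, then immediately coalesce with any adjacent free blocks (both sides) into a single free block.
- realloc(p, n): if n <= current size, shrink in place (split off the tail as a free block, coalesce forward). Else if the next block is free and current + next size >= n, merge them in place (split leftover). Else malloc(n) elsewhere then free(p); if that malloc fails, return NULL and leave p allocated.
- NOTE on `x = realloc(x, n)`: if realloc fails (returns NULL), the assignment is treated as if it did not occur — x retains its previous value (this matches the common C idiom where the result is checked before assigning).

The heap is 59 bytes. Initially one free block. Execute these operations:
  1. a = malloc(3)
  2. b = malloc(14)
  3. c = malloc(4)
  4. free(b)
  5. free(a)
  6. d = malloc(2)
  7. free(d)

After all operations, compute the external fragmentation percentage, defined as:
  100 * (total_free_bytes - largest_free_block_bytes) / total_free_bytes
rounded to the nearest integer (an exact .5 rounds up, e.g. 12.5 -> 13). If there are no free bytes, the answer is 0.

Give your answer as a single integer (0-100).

Op 1: a = malloc(3) -> a = 0; heap: [0-2 ALLOC][3-58 FREE]
Op 2: b = malloc(14) -> b = 3; heap: [0-2 ALLOC][3-16 ALLOC][17-58 FREE]
Op 3: c = malloc(4) -> c = 17; heap: [0-2 ALLOC][3-16 ALLOC][17-20 ALLOC][21-58 FREE]
Op 4: free(b) -> (freed b); heap: [0-2 ALLOC][3-16 FREE][17-20 ALLOC][21-58 FREE]
Op 5: free(a) -> (freed a); heap: [0-16 FREE][17-20 ALLOC][21-58 FREE]
Op 6: d = malloc(2) -> d = 0; heap: [0-1 ALLOC][2-16 FREE][17-20 ALLOC][21-58 FREE]
Op 7: free(d) -> (freed d); heap: [0-16 FREE][17-20 ALLOC][21-58 FREE]
Free blocks: [17 38] total_free=55 largest=38 -> 100*(55-38)/55 = 1700/55 ≈ 30.909 -> rounds to 31

Answer: 31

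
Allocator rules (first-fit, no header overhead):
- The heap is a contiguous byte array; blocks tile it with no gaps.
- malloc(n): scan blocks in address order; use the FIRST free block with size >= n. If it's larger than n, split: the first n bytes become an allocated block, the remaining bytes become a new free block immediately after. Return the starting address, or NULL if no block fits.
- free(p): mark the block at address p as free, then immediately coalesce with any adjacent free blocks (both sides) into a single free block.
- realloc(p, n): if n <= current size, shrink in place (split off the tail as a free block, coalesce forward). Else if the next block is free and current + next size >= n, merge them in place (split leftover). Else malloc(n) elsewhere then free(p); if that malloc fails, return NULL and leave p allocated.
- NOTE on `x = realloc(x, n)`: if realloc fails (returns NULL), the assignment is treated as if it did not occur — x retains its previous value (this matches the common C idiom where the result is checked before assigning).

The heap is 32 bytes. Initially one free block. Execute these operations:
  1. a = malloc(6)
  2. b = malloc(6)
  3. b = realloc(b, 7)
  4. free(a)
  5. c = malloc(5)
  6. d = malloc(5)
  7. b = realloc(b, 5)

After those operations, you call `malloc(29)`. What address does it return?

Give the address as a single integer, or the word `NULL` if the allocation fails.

Answer: NULL

Derivation:
Op 1: a = malloc(6) -> a = 0; heap: [0-5 ALLOC][6-31 FREE]
Op 2: b = malloc(6) -> b = 6; heap: [0-5 ALLOC][6-11 ALLOC][12-31 FREE]
Op 3: b = realloc(b, 7) -> b = 6; heap: [0-5 ALLOC][6-12 ALLOC][13-31 FREE]
Op 4: free(a) -> (freed a); heap: [0-5 FREE][6-12 ALLOC][13-31 FREE]
Op 5: c = malloc(5) -> c = 0; heap: [0-4 ALLOC][5-5 FREE][6-12 ALLOC][13-31 FREE]
Op 6: d = malloc(5) -> d = 13; heap: [0-4 ALLOC][5-5 FREE][6-12 ALLOC][13-17 ALLOC][18-31 FREE]
Op 7: b = realloc(b, 5) -> b = 6; heap: [0-4 ALLOC][5-5 FREE][6-10 ALLOC][11-12 FREE][13-17 ALLOC][18-31 FREE]
malloc(29): first-fit scan over [0-4 ALLOC][5-5 FREE][6-10 ALLOC][11-12 FREE][13-17 ALLOC][18-31 FREE] -> NULL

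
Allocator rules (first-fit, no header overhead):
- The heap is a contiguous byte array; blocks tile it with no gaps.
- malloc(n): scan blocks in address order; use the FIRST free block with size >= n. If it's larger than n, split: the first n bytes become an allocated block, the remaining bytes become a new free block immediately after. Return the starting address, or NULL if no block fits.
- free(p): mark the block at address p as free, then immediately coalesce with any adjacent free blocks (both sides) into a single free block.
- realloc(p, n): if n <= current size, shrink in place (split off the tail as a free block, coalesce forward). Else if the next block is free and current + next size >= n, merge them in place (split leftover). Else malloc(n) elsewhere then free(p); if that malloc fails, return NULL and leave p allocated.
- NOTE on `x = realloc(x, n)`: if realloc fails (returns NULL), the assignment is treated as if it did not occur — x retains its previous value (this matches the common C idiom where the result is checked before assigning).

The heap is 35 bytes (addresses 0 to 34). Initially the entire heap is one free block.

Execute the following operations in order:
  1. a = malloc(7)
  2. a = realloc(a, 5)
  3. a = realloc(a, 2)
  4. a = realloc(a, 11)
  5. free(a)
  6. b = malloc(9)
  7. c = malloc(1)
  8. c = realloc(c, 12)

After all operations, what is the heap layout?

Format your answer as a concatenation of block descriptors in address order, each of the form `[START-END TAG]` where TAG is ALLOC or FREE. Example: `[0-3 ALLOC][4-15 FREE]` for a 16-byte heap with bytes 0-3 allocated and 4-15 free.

Op 1: a = malloc(7) -> a = 0; heap: [0-6 ALLOC][7-34 FREE]
Op 2: a = realloc(a, 5) -> a = 0; heap: [0-4 ALLOC][5-34 FREE]
Op 3: a = realloc(a, 2) -> a = 0; heap: [0-1 ALLOC][2-34 FREE]
Op 4: a = realloc(a, 11) -> a = 0; heap: [0-10 ALLOC][11-34 FREE]
Op 5: free(a) -> (freed a); heap: [0-34 FREE]
Op 6: b = malloc(9) -> b = 0; heap: [0-8 ALLOC][9-34 FREE]
Op 7: c = malloc(1) -> c = 9; heap: [0-8 ALLOC][9-9 ALLOC][10-34 FREE]
Op 8: c = realloc(c, 12) -> c = 9; heap: [0-8 ALLOC][9-20 ALLOC][21-34 FREE]

Answer: [0-8 ALLOC][9-20 ALLOC][21-34 FREE]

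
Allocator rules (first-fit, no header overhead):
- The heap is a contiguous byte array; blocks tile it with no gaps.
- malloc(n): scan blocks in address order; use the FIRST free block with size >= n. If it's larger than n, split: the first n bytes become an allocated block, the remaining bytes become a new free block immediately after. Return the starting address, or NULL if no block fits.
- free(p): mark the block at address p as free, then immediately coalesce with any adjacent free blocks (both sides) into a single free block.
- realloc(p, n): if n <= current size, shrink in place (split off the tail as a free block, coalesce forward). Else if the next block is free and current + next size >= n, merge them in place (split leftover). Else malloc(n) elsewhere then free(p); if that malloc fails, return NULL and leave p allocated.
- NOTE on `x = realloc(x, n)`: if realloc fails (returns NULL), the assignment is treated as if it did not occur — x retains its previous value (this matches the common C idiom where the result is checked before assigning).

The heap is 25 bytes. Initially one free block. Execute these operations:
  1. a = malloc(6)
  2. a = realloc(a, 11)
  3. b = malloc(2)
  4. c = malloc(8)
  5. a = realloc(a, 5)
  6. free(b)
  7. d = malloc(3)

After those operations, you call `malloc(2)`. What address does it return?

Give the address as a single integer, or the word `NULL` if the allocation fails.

Answer: 8

Derivation:
Op 1: a = malloc(6) -> a = 0; heap: [0-5 ALLOC][6-24 FREE]
Op 2: a = realloc(a, 11) -> a = 0; heap: [0-10 ALLOC][11-24 FREE]
Op 3: b = malloc(2) -> b = 11; heap: [0-10 ALLOC][11-12 ALLOC][13-24 FREE]
Op 4: c = malloc(8) -> c = 13; heap: [0-10 ALLOC][11-12 ALLOC][13-20 ALLOC][21-24 FREE]
Op 5: a = realloc(a, 5) -> a = 0; heap: [0-4 ALLOC][5-10 FREE][11-12 ALLOC][13-20 ALLOC][21-24 FREE]
Op 6: free(b) -> (freed b); heap: [0-4 ALLOC][5-12 FREE][13-20 ALLOC][21-24 FREE]
Op 7: d = malloc(3) -> d = 5; heap: [0-4 ALLOC][5-7 ALLOC][8-12 FREE][13-20 ALLOC][21-24 FREE]
malloc(2): first-fit scan over [0-4 ALLOC][5-7 ALLOC][8-12 FREE][13-20 ALLOC][21-24 FREE] -> 8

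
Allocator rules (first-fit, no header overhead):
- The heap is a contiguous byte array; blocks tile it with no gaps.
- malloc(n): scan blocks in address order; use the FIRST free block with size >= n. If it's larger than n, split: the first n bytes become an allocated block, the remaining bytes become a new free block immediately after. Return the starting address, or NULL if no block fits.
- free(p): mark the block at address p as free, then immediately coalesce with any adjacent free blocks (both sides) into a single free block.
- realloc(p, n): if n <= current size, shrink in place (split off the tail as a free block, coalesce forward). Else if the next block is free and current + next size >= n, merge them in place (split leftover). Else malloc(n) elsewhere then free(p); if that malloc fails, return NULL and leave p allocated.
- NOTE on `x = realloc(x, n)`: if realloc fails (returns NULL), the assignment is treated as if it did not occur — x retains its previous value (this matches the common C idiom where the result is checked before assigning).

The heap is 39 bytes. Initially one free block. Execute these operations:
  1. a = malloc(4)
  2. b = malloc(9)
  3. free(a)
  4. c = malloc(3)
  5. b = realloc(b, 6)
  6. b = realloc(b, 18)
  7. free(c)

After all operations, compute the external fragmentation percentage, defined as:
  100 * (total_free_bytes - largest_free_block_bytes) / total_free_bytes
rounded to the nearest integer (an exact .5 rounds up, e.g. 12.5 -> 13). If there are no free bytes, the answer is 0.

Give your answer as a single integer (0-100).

Answer: 19

Derivation:
Op 1: a = malloc(4) -> a = 0; heap: [0-3 ALLOC][4-38 FREE]
Op 2: b = malloc(9) -> b = 4; heap: [0-3 ALLOC][4-12 ALLOC][13-38 FREE]
Op 3: free(a) -> (freed a); heap: [0-3 FREE][4-12 ALLOC][13-38 FREE]
Op 4: c = malloc(3) -> c = 0; heap: [0-2 ALLOC][3-3 FREE][4-12 ALLOC][13-38 FREE]
Op 5: b = realloc(b, 6) -> b = 4; heap: [0-2 ALLOC][3-3 FREE][4-9 ALLOC][10-38 FREE]
Op 6: b = realloc(b, 18) -> b = 4; heap: [0-2 ALLOC][3-3 FREE][4-21 ALLOC][22-38 FREE]
Op 7: free(c) -> (freed c); heap: [0-3 FREE][4-21 ALLOC][22-38 FREE]
Free blocks: [4 17] total_free=21 largest=17 -> 100*(21-17)/21 = 400/21 ≈ 19.048 -> rounds to 19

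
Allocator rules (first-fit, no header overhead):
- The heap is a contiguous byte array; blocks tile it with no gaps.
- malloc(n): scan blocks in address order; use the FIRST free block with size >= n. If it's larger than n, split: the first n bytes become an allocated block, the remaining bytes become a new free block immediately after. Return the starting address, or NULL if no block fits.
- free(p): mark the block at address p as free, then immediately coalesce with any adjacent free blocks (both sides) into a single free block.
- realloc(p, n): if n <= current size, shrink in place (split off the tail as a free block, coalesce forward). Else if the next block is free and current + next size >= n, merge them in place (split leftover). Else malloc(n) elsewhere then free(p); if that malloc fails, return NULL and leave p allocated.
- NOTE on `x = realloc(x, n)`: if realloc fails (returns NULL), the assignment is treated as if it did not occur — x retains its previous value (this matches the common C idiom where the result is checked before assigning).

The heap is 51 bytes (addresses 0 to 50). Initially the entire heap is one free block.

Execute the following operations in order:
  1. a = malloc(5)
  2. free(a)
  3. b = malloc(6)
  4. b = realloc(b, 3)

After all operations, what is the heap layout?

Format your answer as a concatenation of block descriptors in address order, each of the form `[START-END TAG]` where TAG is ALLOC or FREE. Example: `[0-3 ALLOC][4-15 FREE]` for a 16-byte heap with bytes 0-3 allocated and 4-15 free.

Op 1: a = malloc(5) -> a = 0; heap: [0-4 ALLOC][5-50 FREE]
Op 2: free(a) -> (freed a); heap: [0-50 FREE]
Op 3: b = malloc(6) -> b = 0; heap: [0-5 ALLOC][6-50 FREE]
Op 4: b = realloc(b, 3) -> b = 0; heap: [0-2 ALLOC][3-50 FREE]

Answer: [0-2 ALLOC][3-50 FREE]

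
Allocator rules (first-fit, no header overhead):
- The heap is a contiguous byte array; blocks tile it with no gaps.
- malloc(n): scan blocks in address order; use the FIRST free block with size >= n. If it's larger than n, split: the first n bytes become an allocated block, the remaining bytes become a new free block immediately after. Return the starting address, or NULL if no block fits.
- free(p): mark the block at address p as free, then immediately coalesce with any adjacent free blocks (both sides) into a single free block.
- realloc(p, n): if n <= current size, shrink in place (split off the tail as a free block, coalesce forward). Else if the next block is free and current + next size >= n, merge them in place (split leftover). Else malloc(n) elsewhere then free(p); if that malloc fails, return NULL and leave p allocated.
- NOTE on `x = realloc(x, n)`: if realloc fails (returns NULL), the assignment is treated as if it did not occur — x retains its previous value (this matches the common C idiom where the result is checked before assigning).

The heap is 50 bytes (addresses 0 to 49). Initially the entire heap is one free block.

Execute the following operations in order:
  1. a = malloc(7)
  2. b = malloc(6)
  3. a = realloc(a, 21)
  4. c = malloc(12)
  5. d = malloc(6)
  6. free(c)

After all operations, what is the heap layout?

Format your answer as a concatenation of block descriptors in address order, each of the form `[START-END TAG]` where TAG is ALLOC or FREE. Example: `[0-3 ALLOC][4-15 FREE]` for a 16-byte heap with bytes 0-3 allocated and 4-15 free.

Answer: [0-5 ALLOC][6-6 FREE][7-12 ALLOC][13-33 ALLOC][34-49 FREE]

Derivation:
Op 1: a = malloc(7) -> a = 0; heap: [0-6 ALLOC][7-49 FREE]
Op 2: b = malloc(6) -> b = 7; heap: [0-6 ALLOC][7-12 ALLOC][13-49 FREE]
Op 3: a = realloc(a, 21) -> a = 13; heap: [0-6 FREE][7-12 ALLOC][13-33 ALLOC][34-49 FREE]
Op 4: c = malloc(12) -> c = 34; heap: [0-6 FREE][7-12 ALLOC][13-33 ALLOC][34-45 ALLOC][46-49 FREE]
Op 5: d = malloc(6) -> d = 0; heap: [0-5 ALLOC][6-6 FREE][7-12 ALLOC][13-33 ALLOC][34-45 ALLOC][46-49 FREE]
Op 6: free(c) -> (freed c); heap: [0-5 ALLOC][6-6 FREE][7-12 ALLOC][13-33 ALLOC][34-49 FREE]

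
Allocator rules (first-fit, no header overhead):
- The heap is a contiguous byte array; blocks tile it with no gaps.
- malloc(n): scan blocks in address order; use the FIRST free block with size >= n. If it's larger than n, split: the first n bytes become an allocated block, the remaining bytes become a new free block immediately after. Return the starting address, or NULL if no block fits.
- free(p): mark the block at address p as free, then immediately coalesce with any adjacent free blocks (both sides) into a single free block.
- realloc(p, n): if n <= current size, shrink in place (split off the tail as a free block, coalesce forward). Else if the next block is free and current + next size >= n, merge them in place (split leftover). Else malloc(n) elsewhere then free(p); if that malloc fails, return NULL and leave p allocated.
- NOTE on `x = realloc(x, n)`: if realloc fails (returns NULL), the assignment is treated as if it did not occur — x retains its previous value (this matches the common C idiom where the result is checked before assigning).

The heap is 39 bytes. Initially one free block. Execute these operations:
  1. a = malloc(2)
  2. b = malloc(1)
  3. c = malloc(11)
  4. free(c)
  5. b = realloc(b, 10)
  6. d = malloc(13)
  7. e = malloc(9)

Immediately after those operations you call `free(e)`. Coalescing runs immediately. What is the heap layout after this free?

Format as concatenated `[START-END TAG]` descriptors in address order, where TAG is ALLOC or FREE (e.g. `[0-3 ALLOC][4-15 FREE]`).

Answer: [0-1 ALLOC][2-11 ALLOC][12-24 ALLOC][25-38 FREE]

Derivation:
Op 1: a = malloc(2) -> a = 0; heap: [0-1 ALLOC][2-38 FREE]
Op 2: b = malloc(1) -> b = 2; heap: [0-1 ALLOC][2-2 ALLOC][3-38 FREE]
Op 3: c = malloc(11) -> c = 3; heap: [0-1 ALLOC][2-2 ALLOC][3-13 ALLOC][14-38 FREE]
Op 4: free(c) -> (freed c); heap: [0-1 ALLOC][2-2 ALLOC][3-38 FREE]
Op 5: b = realloc(b, 10) -> b = 2; heap: [0-1 ALLOC][2-11 ALLOC][12-38 FREE]
Op 6: d = malloc(13) -> d = 12; heap: [0-1 ALLOC][2-11 ALLOC][12-24 ALLOC][25-38 FREE]
Op 7: e = malloc(9) -> e = 25; heap: [0-1 ALLOC][2-11 ALLOC][12-24 ALLOC][25-33 ALLOC][34-38 FREE]
free(e): e = 25 -> block [25-33 ALLOC]; mark free, coalesce with adjacent free neighbors -> [0-1 ALLOC][2-11 ALLOC][12-24 ALLOC][25-38 FREE]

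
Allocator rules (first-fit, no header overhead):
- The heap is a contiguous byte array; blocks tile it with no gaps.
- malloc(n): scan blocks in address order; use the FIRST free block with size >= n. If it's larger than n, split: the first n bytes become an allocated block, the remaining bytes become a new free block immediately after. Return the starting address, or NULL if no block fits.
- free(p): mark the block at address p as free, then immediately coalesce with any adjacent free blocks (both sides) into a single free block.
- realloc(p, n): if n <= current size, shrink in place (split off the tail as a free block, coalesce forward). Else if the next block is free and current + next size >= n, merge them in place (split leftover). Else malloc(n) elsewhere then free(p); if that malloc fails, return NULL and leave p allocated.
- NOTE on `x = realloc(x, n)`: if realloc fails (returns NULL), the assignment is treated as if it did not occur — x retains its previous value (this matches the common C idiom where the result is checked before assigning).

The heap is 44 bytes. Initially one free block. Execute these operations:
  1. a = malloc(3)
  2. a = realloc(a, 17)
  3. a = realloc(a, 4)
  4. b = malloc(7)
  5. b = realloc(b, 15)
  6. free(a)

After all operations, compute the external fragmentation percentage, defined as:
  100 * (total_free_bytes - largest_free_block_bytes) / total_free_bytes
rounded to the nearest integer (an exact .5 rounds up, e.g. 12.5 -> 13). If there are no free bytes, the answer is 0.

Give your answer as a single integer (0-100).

Answer: 14

Derivation:
Op 1: a = malloc(3) -> a = 0; heap: [0-2 ALLOC][3-43 FREE]
Op 2: a = realloc(a, 17) -> a = 0; heap: [0-16 ALLOC][17-43 FREE]
Op 3: a = realloc(a, 4) -> a = 0; heap: [0-3 ALLOC][4-43 FREE]
Op 4: b = malloc(7) -> b = 4; heap: [0-3 ALLOC][4-10 ALLOC][11-43 FREE]
Op 5: b = realloc(b, 15) -> b = 4; heap: [0-3 ALLOC][4-18 ALLOC][19-43 FREE]
Op 6: free(a) -> (freed a); heap: [0-3 FREE][4-18 ALLOC][19-43 FREE]
Free blocks: [4 25] total_free=29 largest=25 -> 100*(29-25)/29 = 400/29 ≈ 13.793 -> rounds to 14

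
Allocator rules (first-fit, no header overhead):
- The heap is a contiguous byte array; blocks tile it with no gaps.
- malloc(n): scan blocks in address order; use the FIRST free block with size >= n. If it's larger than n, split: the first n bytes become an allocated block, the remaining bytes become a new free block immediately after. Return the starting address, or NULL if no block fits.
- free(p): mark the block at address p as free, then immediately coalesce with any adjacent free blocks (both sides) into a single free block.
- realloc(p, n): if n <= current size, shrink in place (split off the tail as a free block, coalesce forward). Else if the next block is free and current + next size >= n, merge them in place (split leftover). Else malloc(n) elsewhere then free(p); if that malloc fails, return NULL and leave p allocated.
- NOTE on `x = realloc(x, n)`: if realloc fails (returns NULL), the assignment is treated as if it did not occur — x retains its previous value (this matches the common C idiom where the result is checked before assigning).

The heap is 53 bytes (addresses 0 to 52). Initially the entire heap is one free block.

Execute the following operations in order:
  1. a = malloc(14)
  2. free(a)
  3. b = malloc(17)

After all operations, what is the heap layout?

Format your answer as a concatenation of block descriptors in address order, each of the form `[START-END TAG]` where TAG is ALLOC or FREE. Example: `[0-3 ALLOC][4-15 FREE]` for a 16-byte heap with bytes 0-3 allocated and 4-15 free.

Op 1: a = malloc(14) -> a = 0; heap: [0-13 ALLOC][14-52 FREE]
Op 2: free(a) -> (freed a); heap: [0-52 FREE]
Op 3: b = malloc(17) -> b = 0; heap: [0-16 ALLOC][17-52 FREE]

Answer: [0-16 ALLOC][17-52 FREE]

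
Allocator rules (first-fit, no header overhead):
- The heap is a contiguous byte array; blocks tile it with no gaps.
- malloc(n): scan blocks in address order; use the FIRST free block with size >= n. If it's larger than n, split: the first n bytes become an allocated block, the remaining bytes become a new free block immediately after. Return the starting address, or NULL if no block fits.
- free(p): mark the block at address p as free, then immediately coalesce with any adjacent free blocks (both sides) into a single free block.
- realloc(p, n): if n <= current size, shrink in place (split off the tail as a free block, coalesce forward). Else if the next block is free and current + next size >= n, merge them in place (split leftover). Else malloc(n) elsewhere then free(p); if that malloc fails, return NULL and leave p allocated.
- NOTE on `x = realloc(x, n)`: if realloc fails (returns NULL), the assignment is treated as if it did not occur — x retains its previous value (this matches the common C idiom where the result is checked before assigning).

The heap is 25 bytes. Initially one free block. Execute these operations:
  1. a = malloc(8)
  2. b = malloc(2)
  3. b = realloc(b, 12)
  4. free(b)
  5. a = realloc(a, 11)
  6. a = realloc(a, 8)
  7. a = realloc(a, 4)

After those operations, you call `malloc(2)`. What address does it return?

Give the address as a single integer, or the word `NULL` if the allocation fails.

Op 1: a = malloc(8) -> a = 0; heap: [0-7 ALLOC][8-24 FREE]
Op 2: b = malloc(2) -> b = 8; heap: [0-7 ALLOC][8-9 ALLOC][10-24 FREE]
Op 3: b = realloc(b, 12) -> b = 8; heap: [0-7 ALLOC][8-19 ALLOC][20-24 FREE]
Op 4: free(b) -> (freed b); heap: [0-7 ALLOC][8-24 FREE]
Op 5: a = realloc(a, 11) -> a = 0; heap: [0-10 ALLOC][11-24 FREE]
Op 6: a = realloc(a, 8) -> a = 0; heap: [0-7 ALLOC][8-24 FREE]
Op 7: a = realloc(a, 4) -> a = 0; heap: [0-3 ALLOC][4-24 FREE]
malloc(2): first-fit scan over [0-3 ALLOC][4-24 FREE] -> 4

Answer: 4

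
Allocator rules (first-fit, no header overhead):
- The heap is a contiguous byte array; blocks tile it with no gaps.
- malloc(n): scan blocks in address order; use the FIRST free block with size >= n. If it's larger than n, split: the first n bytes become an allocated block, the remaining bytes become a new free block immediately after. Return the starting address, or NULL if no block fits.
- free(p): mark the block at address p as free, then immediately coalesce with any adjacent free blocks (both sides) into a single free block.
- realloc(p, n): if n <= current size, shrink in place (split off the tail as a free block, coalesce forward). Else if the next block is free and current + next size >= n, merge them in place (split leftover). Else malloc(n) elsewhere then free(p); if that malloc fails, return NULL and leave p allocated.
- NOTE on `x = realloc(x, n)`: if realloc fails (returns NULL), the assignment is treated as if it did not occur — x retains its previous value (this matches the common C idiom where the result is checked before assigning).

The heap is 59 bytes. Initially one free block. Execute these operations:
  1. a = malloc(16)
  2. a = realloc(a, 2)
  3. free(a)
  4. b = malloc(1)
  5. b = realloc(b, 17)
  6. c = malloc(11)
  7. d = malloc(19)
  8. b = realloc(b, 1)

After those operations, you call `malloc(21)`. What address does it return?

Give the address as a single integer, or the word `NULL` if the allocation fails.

Answer: NULL

Derivation:
Op 1: a = malloc(16) -> a = 0; heap: [0-15 ALLOC][16-58 FREE]
Op 2: a = realloc(a, 2) -> a = 0; heap: [0-1 ALLOC][2-58 FREE]
Op 3: free(a) -> (freed a); heap: [0-58 FREE]
Op 4: b = malloc(1) -> b = 0; heap: [0-0 ALLOC][1-58 FREE]
Op 5: b = realloc(b, 17) -> b = 0; heap: [0-16 ALLOC][17-58 FREE]
Op 6: c = malloc(11) -> c = 17; heap: [0-16 ALLOC][17-27 ALLOC][28-58 FREE]
Op 7: d = malloc(19) -> d = 28; heap: [0-16 ALLOC][17-27 ALLOC][28-46 ALLOC][47-58 FREE]
Op 8: b = realloc(b, 1) -> b = 0; heap: [0-0 ALLOC][1-16 FREE][17-27 ALLOC][28-46 ALLOC][47-58 FREE]
malloc(21): first-fit scan over [0-0 ALLOC][1-16 FREE][17-27 ALLOC][28-46 ALLOC][47-58 FREE] -> NULL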